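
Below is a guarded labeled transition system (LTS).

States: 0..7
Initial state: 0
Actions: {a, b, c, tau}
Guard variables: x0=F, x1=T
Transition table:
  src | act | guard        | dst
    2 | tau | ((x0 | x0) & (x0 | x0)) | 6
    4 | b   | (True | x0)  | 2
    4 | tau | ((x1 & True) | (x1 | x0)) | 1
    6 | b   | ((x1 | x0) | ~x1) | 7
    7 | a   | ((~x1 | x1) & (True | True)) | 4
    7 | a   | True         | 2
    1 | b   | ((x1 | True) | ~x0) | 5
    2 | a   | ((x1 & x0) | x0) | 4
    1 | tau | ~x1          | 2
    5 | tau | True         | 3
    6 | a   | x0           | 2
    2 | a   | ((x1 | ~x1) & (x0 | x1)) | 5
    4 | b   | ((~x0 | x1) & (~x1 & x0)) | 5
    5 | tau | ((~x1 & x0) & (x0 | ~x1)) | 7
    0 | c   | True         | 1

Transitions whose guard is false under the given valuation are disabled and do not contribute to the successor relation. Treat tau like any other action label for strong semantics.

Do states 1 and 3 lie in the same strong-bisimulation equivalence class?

Compute ~ classes (split until stable):
  P[0] = {{0,1,2,3,4,5,6,7}}
  P[1] = {{0},{1,6},{2,7},{3},{4},{5}}
  P[2] = {{0},{1},{2},{3},{4},{5},{6},{7}}
stable after 3 split(s): 8 block(s)
[1]={1}  [3]={3}

Answer: NOT BISIMILAR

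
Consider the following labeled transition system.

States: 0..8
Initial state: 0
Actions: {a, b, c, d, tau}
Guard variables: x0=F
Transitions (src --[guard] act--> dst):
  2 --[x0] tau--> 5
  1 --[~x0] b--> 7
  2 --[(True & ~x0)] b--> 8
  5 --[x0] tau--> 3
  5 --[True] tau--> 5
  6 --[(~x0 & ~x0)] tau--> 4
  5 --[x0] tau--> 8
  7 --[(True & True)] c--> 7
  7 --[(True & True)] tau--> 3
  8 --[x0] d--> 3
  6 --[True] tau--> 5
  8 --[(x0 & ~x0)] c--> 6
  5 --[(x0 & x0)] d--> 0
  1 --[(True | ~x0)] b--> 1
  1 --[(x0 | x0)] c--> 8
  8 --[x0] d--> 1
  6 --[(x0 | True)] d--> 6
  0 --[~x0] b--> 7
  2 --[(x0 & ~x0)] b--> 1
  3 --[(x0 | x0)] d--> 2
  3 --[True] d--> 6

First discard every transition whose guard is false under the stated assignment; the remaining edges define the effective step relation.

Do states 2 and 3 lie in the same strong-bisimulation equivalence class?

Refine partition for ~:
  π0 = {{0,1,2,3,4,5,6,7,8}}
  π1 = {{0,1,2},{3},{4,8},{5},{6},{7}}
  π2 = {{0},{1},{2},{3},{4,8},{5},{6},{7}}
8 equivalence class(es) (converged in 3)
class of 2: {2}; class of 3: {3}

Answer: NOT BISIMILAR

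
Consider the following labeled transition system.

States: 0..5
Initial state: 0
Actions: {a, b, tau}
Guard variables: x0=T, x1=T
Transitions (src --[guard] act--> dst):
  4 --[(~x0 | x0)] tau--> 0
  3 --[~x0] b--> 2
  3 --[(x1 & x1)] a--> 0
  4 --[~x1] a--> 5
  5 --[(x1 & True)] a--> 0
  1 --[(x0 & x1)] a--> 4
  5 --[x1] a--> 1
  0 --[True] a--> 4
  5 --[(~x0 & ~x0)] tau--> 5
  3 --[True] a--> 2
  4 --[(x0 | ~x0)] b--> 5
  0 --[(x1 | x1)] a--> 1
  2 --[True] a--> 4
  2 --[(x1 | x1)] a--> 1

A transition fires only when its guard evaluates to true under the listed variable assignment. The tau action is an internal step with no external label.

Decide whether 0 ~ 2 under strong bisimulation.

Bisimulation quotient by refinement:
  π0 = {{0,1,2,3,4,5}}
  π1 = {{0,1,2,3,5},{4}}
  π2 = {{0,2},{1},{3,5},{4}}
  π3 = {{0,2},{1},{3},{4},{5}}
Fixed point at round 4; 5 class(es).
[0]={0,2}  [2]={0,2}

Answer: BISIMILAR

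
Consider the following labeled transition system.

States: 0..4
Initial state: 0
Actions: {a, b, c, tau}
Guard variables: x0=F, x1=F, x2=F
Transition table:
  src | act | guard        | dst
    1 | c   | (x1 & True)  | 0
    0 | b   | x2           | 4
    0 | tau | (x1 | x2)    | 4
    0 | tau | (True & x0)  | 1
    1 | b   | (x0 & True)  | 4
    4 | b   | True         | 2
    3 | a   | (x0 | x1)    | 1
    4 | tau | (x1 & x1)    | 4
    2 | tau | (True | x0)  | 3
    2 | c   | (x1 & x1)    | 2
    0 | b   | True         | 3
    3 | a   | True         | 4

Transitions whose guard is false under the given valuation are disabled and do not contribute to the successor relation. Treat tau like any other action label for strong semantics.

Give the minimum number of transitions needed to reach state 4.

Answer: 2

Analysis:
BFS to 4:
  Layer 0: {0}
  Layer 1: {3}
  Layer 2: {4}
first hit 4 at d=2 via b·a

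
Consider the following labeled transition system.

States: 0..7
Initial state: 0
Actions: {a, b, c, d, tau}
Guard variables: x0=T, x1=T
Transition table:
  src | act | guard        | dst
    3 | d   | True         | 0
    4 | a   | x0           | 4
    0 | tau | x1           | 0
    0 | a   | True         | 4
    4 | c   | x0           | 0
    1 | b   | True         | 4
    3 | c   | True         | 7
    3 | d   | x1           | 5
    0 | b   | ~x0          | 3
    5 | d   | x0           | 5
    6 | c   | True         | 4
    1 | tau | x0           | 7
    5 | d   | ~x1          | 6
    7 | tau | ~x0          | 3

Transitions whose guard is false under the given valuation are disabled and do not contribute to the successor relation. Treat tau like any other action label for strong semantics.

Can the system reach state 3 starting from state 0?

Answer: UNREACHABLE

Working:
Guard filter leaves 11 enabled edge(s).
depth 0: {0}
depth 1: {4}  total {0,4}
Reachable = {0,4}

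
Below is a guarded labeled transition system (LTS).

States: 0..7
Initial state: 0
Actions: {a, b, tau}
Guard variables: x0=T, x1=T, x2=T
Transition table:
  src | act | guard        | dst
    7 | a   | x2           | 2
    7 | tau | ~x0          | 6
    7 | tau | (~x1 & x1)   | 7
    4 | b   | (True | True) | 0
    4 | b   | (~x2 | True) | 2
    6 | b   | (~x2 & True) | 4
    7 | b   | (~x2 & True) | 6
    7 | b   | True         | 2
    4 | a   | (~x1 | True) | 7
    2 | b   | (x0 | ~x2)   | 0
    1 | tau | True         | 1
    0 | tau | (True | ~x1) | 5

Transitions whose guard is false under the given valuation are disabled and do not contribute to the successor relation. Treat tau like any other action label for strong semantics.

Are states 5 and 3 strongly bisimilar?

Answer: BISIMILAR

Analysis:
Refine partition for ~:
  P[0] = {{0,1,2,3,4,5,6,7}}
  P[1] = {{0,1},{2},{3,5,6},{4,7}}
  P[2] = {{0},{1},{2},{3,5,6},{4},{7}}
Fixed point at round 3; 6 class(es).
5∈{3,5,6}, 3∈{3,5,6}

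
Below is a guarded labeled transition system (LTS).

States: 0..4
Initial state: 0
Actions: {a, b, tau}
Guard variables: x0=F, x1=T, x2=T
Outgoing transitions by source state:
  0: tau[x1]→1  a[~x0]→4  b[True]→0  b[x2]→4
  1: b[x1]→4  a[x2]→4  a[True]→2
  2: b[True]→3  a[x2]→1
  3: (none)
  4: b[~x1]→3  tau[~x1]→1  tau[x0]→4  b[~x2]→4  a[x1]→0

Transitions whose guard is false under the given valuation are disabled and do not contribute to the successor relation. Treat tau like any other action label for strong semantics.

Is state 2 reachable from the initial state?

Answer: REACHABLE

Analysis:
Guard filter leaves 10 enabled edge(s).
L0 = {0}
L1 = {1,4}  now seen {0,1,4}
L2 = {2}  now seen {0,1,2,4}
L3 = {3}  now seen {0,1,2,3,4}
R = {0,1,2,3,4}
Path to 2: tau·a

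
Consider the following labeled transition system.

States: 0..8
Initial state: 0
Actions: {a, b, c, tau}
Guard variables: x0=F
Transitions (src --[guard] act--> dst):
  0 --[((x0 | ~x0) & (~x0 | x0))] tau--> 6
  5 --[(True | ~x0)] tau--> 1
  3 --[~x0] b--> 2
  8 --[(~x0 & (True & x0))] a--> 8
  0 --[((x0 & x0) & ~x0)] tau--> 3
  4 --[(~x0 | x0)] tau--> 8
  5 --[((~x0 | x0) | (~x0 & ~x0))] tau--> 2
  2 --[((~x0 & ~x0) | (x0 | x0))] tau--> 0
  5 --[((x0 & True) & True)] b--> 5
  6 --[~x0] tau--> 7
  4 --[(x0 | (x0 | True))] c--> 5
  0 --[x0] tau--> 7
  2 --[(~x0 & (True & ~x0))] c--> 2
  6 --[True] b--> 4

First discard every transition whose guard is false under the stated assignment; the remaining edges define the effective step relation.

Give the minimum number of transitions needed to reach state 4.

Answer: 2

Trace:
BFS to 4:
  depth 0: {0}
  depth 1: {6}
  depth 2: {4,7}
first hit 4 at d=2 via tau·b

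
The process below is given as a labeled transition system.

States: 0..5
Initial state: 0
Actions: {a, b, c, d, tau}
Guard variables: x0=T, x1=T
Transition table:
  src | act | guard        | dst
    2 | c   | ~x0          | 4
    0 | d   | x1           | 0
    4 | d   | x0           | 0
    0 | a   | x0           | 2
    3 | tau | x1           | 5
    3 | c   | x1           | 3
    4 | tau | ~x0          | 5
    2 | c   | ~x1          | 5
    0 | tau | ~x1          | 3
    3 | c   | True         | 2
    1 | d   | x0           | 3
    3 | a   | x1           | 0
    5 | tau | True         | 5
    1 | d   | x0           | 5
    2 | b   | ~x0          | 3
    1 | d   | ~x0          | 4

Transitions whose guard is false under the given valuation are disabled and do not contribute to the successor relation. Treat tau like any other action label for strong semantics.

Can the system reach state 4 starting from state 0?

Answer: UNREACHABLE

Analysis:
Guard filter leaves 10 enabled edge(s).
depth 0: {0}
depth 1: {2}  now seen {0,2}
Reach set: {0,2}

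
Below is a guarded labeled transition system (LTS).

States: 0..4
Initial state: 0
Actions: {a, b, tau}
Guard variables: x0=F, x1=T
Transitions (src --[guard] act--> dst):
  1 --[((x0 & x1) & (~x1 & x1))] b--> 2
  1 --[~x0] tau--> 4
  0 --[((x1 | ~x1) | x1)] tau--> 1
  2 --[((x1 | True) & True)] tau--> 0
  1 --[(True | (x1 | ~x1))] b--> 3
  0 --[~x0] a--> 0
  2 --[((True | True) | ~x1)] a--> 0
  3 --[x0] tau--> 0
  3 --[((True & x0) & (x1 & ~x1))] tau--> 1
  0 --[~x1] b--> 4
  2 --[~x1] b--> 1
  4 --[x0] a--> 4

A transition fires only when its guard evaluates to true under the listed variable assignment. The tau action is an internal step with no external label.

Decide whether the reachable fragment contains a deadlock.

Answer: DEADLOCK at state 3

Working:
Reach set: {0,1,3,4}
  0: a→0  tau→1  [deg 2]
  1: b→3  tau→4  [deg 2]
  3: ∅  [STUCK]
  4: ∅  [STUCK]
Path to 3: tau·b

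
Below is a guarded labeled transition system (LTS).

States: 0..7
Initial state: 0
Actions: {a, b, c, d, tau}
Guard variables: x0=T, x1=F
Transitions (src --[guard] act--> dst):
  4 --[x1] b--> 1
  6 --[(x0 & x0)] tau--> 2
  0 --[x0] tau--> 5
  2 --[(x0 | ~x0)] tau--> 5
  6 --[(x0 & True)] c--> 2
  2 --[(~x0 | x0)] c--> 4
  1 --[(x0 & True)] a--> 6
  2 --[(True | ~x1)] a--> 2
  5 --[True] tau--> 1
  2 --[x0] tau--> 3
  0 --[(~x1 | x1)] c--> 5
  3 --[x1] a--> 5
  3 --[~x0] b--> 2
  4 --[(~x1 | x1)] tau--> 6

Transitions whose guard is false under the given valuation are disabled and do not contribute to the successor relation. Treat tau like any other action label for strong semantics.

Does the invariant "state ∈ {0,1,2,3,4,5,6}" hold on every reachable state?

Allowed set {0,1,2,3,4,5,6}
Reach set: {0,1,2,3,4,5,6}
  0: safe
  1: safe
  2: safe
  3: safe
  4: safe
  5: safe
  6: safe

Answer: INVARIANT HOLDS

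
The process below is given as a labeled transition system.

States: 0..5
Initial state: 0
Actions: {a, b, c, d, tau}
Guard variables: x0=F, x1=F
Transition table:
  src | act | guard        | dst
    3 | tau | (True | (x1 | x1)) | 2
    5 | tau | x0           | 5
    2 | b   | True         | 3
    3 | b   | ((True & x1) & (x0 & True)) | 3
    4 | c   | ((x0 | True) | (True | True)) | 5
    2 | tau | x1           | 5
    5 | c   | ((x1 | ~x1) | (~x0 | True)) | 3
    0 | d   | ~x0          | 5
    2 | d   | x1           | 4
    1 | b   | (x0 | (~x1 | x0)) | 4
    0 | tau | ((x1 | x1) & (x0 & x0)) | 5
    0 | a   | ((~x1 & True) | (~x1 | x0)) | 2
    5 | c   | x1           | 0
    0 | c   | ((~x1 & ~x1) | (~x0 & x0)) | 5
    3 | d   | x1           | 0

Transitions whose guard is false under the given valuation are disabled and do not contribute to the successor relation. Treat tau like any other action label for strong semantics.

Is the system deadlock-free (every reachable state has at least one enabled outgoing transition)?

Reachable = {0,2,3,5}
  0: a→2  c→5  d→5  [3 exit(s)]
  2: b→3  [1 exit(s)]
  3: tau→2  [1 exit(s)]
  5: c→3  [1 exit(s)]

Answer: DEADLOCK-FREE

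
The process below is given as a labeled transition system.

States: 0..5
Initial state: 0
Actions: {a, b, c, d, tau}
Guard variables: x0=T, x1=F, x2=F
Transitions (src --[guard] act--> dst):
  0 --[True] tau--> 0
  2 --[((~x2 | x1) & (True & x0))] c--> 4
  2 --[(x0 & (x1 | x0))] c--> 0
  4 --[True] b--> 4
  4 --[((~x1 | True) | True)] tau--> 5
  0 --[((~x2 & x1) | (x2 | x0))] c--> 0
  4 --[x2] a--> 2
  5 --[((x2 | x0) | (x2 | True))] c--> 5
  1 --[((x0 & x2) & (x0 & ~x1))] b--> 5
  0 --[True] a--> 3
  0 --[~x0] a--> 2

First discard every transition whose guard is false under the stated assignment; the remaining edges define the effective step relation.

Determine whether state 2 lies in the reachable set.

8 transition(s) survive guard evaluation.
depth 0: {0}
depth 1: {3}  now seen {0,3}
Reach set: {0,3}

Answer: UNREACHABLE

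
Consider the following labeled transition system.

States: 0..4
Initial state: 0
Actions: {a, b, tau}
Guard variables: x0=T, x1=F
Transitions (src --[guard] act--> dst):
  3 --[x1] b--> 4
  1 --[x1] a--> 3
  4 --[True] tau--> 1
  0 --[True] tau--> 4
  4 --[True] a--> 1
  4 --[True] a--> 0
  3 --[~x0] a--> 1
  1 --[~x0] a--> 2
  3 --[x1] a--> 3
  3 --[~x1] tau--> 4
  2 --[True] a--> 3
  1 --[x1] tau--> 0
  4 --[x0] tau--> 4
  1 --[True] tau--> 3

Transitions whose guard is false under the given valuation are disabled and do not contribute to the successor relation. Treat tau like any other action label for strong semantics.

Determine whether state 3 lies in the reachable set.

8 transition(s) survive guard evaluation.
depth 0: {0}
depth 1: {4}  cumulative {0,4}
depth 2: {1}  cumulative {0,1,4}
depth 3: {3}  cumulative {0,1,3,4}
R = {0,1,3,4}
Path to 3: tau·tau·tau

Answer: REACHABLE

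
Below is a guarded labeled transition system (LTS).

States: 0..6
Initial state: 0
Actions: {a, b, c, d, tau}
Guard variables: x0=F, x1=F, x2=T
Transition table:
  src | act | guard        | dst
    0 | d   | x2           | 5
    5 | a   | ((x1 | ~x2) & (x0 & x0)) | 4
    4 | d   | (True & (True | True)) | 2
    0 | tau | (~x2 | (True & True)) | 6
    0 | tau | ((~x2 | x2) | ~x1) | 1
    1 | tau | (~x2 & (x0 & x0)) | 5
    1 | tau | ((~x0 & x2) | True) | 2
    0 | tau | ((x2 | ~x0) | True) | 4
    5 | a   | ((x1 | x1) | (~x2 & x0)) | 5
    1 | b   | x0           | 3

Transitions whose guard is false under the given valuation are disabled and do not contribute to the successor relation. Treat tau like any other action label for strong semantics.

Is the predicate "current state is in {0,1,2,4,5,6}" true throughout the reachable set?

Allowed set {0,1,2,4,5,6}
R = {0,1,2,4,5,6}
  0: safe
  1: safe
  2: safe
  4: safe
  5: safe
  6: safe

Answer: INVARIANT HOLDS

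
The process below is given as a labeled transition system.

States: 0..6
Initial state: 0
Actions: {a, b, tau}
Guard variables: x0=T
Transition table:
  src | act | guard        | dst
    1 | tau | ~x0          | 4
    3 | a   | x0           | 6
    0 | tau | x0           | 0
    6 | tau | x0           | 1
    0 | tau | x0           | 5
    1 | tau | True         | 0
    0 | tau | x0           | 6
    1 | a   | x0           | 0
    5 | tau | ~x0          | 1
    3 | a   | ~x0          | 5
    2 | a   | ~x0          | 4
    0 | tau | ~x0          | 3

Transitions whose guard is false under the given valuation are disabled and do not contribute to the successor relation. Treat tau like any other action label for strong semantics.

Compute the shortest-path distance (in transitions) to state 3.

Answer: UNREACHABLE

Analysis:
BFS to 3:
  L0 = {0}
  L1 = {5,6}
  L2 = {1}
3 never appears.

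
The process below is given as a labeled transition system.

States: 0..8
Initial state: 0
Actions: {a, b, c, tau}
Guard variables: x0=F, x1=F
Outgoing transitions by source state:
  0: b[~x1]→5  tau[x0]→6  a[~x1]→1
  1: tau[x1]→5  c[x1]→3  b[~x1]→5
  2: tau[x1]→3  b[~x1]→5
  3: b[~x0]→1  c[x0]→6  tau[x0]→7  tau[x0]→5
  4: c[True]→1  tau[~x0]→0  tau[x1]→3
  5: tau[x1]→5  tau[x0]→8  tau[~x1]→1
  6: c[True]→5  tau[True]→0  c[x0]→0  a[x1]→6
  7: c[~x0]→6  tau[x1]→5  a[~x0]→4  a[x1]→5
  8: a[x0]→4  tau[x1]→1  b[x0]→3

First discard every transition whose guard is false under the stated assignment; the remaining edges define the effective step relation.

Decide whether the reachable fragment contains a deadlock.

Answer: DEADLOCK-FREE

Trace:
Reach set: {0,1,5}
  0: a→1  b→5  [2 exit(s)]
  1: b→5  [1 exit(s)]
  5: tau→1  [1 exit(s)]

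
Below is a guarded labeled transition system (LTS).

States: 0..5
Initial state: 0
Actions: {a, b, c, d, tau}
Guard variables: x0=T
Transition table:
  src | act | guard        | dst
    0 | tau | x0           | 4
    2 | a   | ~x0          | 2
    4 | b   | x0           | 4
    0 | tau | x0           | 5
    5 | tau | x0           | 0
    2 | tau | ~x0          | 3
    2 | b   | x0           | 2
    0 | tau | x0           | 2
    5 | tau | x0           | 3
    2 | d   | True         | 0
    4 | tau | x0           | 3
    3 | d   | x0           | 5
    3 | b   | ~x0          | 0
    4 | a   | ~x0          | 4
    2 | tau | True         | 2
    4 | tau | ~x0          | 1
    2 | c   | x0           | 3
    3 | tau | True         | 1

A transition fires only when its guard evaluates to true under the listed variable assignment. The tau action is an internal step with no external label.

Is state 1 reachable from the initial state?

Answer: REACHABLE

Trace:
13 transition(s) survive guard evaluation.
depth 0: {0}
depth 1: {2,4,5}  now seen {0,2,4,5}
depth 2: {3}  now seen {0,2,3,4,5}
depth 3: {1}  now seen {0,1,2,3,4,5}
Reach set: {0,1,2,3,4,5}
Path to 1: tau·c·tau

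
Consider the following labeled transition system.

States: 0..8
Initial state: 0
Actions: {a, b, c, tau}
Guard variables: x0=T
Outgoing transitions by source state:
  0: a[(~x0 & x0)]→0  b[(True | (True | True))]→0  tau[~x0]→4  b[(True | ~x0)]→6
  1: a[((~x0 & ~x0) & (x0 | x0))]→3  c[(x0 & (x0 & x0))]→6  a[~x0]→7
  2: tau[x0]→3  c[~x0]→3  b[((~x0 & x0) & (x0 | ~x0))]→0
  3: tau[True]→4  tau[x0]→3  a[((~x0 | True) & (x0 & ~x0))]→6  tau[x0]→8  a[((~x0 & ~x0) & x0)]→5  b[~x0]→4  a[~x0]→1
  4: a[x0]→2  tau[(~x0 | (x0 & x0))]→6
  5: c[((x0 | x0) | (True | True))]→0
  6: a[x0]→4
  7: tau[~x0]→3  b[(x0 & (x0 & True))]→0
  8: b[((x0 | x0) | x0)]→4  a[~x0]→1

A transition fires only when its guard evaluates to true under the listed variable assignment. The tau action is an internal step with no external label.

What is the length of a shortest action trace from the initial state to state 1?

BFS to 1:
  Layer 0: {0}
  Layer 1: {6}
  Layer 2: {4}
  Layer 3: {2}
  Layer 4: {3}
  Layer 5: {8}
1 never appears.

Answer: UNREACHABLE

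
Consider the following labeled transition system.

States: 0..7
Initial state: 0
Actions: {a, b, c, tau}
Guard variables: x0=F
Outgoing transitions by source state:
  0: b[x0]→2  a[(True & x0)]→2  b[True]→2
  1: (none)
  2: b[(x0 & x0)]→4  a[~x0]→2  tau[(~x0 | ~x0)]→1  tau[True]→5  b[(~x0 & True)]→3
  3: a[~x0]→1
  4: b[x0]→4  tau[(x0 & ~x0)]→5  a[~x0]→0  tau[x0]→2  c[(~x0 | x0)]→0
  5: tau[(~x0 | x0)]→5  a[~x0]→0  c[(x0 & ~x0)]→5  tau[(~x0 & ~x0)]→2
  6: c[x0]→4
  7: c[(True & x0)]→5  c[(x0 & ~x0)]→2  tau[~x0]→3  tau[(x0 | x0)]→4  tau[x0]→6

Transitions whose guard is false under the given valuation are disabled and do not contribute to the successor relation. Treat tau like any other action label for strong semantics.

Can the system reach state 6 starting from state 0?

Answer: UNREACHABLE

Analysis:
After dropping false guards: 12 live edges.
L0 = {0}
L1 = {2}  total {0,2}
L2 = {1,3,5}  total {0,1,2,3,5}
Reach set: {0,1,2,3,5}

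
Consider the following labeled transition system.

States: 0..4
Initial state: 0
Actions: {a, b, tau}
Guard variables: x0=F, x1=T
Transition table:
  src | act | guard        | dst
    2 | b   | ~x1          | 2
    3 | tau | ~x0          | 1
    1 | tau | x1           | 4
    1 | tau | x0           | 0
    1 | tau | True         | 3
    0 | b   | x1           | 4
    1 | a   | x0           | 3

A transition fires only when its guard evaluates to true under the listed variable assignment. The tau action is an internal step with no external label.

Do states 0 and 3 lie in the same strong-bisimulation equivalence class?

Bisimulation quotient by refinement:
  round 0: {{0,1,2,3,4}}
  round 1: {{0},{1,3},{2,4}}
  round 2: {{0},{1},{2,4},{3}}
Fixed point at round 3; 4 class(es).
[0]={0}  [3]={3}

Answer: NOT BISIMILAR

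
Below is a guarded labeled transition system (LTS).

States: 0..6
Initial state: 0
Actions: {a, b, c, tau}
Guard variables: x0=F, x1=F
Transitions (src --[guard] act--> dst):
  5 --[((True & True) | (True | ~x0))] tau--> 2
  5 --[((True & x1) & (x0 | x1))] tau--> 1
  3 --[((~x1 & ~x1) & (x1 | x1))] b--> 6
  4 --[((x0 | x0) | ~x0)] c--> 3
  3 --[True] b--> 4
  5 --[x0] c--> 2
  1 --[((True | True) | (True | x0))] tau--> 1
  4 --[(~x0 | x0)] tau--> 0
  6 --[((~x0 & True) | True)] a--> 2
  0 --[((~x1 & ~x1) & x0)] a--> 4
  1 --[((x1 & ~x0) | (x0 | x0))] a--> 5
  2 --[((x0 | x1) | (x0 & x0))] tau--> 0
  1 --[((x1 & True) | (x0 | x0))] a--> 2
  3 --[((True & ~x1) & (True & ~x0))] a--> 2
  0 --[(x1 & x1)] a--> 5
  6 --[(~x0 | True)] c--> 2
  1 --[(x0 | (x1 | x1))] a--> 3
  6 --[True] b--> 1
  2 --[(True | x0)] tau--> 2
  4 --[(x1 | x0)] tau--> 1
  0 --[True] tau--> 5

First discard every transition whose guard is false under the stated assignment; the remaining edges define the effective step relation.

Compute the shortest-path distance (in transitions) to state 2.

Answer: 2

Analysis:
Breadth-first toward 2:
  Layer 0: {0}
  Layer 1: {5}
  Layer 2: {2}
2 enters at depth 2; path tau·tau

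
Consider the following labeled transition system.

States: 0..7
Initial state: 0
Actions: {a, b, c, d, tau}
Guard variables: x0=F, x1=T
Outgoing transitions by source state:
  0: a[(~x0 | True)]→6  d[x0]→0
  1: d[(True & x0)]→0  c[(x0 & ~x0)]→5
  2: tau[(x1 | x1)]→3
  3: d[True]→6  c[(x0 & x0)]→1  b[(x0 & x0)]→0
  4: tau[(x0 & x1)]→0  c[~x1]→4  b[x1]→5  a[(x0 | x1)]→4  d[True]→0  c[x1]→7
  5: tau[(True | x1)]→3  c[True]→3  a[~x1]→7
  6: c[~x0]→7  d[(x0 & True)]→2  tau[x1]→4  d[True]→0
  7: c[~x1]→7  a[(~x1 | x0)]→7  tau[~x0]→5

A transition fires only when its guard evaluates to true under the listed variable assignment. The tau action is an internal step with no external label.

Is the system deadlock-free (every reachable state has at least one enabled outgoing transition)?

Answer: DEADLOCK-FREE

Working:
Reachable = {0,3,4,5,6,7}
  0: a→6  [1 exit(s)]
  3: d→6  [1 exit(s)]
  4: a→4  b→5  c→7  d→0  [4 exit(s)]
  5: c→3  tau→3  [2 exit(s)]
  6: c→7  d→0  tau→4  [3 exit(s)]
  7: tau→5  [1 exit(s)]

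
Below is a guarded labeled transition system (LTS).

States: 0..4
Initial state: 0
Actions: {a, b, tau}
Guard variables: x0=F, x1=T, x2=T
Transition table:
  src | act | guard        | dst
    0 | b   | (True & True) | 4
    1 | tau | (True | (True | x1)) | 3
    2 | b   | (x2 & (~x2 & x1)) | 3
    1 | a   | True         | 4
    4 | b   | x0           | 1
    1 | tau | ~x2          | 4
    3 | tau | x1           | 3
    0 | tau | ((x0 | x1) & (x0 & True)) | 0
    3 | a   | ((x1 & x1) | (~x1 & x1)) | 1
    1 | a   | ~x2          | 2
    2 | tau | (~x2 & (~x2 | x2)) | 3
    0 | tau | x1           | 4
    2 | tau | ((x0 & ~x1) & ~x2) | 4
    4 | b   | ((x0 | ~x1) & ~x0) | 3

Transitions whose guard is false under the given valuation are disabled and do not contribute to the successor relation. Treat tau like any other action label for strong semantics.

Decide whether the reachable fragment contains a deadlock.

Answer: DEADLOCK at state 4

Analysis:
R = {0,4}
  0: b→4  tau→4  [2 out]
  4: ∅  [no exit]
trace reaching 4: b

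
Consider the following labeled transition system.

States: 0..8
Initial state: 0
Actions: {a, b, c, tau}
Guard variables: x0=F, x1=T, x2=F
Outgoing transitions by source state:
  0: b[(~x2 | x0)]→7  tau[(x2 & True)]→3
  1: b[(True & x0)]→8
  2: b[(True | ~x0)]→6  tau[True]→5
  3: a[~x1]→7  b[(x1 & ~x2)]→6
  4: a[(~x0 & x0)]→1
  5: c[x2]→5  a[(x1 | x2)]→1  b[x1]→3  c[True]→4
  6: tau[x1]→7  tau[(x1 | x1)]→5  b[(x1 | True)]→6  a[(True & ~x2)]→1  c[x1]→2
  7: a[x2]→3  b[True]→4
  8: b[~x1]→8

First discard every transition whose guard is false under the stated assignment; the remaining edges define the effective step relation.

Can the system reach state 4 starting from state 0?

Guard filter leaves 13 enabled edge(s).
Layer 0: {0}
Layer 1: {7}  total {0,7}
Layer 2: {4}  total {0,4,7}
Reach set: {0,4,7}
Path to 4: b·b

Answer: REACHABLE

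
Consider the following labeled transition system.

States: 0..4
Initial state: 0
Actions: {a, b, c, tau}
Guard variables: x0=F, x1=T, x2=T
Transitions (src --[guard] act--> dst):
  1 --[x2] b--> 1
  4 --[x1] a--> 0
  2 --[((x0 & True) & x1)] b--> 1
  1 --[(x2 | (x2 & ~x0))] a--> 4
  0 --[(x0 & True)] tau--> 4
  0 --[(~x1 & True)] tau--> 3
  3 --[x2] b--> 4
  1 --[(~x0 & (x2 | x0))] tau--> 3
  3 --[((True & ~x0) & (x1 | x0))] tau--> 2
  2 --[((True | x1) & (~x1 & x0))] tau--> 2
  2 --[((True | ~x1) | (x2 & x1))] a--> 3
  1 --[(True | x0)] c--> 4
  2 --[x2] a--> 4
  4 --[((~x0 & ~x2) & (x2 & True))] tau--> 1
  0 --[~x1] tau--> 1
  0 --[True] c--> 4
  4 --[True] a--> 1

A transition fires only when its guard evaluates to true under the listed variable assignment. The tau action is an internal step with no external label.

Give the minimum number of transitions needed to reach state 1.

Answer: 2

Working:
Breadth-first toward 1:
  depth 0: {0}
  depth 1: {4}
  depth 2: {1}
first hit 1 at d=2 via c·a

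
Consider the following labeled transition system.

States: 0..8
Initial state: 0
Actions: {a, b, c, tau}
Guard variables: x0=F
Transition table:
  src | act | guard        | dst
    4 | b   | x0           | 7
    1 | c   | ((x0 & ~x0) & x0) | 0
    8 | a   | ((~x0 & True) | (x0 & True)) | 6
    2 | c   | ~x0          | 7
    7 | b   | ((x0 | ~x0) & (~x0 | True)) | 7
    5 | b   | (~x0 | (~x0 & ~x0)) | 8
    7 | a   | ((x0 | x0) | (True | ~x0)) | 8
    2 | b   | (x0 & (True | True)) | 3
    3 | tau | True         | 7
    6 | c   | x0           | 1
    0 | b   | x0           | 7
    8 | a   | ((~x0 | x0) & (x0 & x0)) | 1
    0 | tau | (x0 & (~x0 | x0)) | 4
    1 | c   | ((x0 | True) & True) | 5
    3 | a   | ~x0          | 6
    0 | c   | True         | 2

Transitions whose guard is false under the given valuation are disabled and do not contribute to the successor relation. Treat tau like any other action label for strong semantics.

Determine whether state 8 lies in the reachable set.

Answer: REACHABLE

Working:
Guard filter leaves 9 enabled edge(s).
L0 = {0}
L1 = {2}  now seen {0,2}
L2 = {7}  now seen {0,2,7}
L3 = {8}  now seen {0,2,7,8}
L4 = {6}  now seen {0,2,6,7,8}
Reachable = {0,2,6,7,8}
witness 8: c·c·a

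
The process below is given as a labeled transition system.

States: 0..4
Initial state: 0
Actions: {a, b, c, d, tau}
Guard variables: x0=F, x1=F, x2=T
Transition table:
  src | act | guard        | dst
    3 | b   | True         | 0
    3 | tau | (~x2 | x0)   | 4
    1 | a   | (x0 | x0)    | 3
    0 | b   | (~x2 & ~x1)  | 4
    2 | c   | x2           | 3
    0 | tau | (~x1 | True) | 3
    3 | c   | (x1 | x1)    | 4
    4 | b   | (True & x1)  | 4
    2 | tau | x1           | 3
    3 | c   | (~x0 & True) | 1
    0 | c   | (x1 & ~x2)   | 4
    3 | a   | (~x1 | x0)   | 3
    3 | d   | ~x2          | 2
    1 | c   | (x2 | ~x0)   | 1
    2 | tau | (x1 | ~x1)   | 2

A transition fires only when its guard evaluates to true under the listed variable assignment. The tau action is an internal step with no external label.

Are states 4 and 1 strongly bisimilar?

Compute ~ classes (split until stable):
  π0 = {{0,1,2,3,4}}
  π1 = {{0},{1},{2},{3},{4}}
stable after 2 split(s): 5 block(s)
class of 4: {4}; class of 1: {1}

Answer: NOT BISIMILAR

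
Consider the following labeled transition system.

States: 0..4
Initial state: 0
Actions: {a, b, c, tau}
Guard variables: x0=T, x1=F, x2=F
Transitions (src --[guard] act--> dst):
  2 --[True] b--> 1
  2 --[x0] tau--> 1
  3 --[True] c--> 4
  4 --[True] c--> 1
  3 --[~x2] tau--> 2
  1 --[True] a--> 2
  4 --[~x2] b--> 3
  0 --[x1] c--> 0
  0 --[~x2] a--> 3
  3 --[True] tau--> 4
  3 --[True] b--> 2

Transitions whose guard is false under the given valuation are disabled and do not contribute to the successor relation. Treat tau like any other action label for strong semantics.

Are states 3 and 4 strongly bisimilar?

Compute ~ classes (split until stable):
  round 0: {{0,1,2,3,4}}
  round 1: {{0,1},{2},{3},{4}}
  round 2: {{0},{1},{2},{3},{4}}
Fixed point at round 3; 5 class(es).
class of 3: {3}; class of 4: {4}

Answer: NOT BISIMILAR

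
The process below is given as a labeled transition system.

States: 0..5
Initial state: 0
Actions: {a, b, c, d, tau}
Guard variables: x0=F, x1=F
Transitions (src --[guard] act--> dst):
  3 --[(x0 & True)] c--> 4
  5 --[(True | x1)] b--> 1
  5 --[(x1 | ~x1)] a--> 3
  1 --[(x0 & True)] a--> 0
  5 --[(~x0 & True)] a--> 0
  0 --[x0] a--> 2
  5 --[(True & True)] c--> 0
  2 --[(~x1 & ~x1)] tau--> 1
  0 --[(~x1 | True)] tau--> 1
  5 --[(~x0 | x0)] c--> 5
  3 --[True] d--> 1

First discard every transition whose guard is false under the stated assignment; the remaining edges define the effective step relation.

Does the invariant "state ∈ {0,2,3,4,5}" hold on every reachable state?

Safe = {0,2,3,4,5}
Reach set: {0,1}
  0: ok
  1: VIOLATES
counterexample path to 1: tau

Answer: INVARIANT VIOLATED at state 1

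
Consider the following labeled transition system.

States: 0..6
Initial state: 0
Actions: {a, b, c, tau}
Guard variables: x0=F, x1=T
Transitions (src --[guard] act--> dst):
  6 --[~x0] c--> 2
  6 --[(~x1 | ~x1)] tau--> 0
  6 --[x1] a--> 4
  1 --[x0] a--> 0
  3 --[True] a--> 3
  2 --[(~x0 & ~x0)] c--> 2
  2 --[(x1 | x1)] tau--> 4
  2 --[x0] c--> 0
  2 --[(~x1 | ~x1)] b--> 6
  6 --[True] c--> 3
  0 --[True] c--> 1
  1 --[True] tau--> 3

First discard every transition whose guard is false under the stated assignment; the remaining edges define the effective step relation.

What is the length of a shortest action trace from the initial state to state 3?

BFS to 3:
  Layer 0: {0}
  Layer 1: {1}
  Layer 2: {3}
first hit 3 at d=2 via c·tau

Answer: 2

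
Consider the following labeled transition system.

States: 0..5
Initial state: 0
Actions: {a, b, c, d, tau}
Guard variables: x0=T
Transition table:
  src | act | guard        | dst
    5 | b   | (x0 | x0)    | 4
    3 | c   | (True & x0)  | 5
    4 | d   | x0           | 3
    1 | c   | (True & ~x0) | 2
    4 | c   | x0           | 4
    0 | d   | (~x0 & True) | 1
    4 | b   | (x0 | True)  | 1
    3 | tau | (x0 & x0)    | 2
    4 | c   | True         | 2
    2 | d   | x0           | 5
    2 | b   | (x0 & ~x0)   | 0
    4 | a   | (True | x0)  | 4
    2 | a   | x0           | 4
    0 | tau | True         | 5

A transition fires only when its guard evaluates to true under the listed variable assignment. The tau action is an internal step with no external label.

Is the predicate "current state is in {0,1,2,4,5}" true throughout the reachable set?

Safe = {0,1,2,4,5}
R = {0,1,2,3,4,5}
  0: safe
  1: safe
  2: safe
  3: ✗ unsafe
  4: safe
  5: safe
witness against invariant: tau·b·d → 3

Answer: INVARIANT VIOLATED at state 3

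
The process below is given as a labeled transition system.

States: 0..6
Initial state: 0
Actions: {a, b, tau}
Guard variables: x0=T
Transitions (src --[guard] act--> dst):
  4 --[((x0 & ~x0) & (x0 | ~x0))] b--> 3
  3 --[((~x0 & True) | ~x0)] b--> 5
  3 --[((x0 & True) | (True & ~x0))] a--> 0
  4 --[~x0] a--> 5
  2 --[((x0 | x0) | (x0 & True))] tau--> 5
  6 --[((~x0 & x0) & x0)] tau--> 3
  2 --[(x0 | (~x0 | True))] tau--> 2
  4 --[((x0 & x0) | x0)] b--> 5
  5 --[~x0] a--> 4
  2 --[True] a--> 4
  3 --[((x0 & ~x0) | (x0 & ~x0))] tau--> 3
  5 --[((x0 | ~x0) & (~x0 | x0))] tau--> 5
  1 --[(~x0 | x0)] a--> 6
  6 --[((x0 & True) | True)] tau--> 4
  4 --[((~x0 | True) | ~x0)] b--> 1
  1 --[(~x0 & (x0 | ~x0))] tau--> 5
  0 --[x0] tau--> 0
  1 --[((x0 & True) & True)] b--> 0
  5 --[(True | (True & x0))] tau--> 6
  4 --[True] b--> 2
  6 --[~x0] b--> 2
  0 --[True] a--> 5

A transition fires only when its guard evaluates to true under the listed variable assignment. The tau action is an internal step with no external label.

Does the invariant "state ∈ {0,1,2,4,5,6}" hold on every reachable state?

Answer: INVARIANT HOLDS

Working:
Safe = {0,1,2,4,5,6}
Reach set: {0,1,2,4,5,6}
  0: safe
  1: safe
  2: safe
  4: safe
  5: safe
  6: safe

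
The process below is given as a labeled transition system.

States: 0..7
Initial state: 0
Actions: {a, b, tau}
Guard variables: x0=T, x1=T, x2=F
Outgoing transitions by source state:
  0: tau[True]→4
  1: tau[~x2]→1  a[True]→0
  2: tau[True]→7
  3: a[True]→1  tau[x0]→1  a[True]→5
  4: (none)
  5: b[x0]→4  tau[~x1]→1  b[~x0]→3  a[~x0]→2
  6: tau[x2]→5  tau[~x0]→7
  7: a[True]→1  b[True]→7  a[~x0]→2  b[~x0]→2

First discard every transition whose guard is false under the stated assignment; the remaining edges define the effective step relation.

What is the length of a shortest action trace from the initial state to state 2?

Layered search for 2:
  depth 0: {0}
  depth 1: {4}
2 never appears.

Answer: UNREACHABLE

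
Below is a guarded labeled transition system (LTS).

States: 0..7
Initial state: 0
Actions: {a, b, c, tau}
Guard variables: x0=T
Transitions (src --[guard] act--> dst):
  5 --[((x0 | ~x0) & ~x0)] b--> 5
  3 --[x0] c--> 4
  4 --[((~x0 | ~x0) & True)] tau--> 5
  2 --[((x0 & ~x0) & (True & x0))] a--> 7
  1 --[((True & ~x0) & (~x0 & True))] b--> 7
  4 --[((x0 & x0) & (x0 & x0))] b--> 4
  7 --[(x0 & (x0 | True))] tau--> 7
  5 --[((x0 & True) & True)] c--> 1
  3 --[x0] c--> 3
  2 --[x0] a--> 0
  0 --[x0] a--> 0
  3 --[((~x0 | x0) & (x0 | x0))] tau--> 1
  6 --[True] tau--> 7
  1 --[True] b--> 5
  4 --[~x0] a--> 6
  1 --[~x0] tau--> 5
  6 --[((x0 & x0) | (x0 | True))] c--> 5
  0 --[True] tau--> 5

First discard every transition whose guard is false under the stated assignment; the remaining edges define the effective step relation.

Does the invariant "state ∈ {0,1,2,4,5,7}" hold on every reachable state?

Answer: INVARIANT HOLDS

Working:
Allowed set {0,1,2,4,5,7}
Reachable = {0,1,5}
  0: ✓
  1: ✓
  5: ✓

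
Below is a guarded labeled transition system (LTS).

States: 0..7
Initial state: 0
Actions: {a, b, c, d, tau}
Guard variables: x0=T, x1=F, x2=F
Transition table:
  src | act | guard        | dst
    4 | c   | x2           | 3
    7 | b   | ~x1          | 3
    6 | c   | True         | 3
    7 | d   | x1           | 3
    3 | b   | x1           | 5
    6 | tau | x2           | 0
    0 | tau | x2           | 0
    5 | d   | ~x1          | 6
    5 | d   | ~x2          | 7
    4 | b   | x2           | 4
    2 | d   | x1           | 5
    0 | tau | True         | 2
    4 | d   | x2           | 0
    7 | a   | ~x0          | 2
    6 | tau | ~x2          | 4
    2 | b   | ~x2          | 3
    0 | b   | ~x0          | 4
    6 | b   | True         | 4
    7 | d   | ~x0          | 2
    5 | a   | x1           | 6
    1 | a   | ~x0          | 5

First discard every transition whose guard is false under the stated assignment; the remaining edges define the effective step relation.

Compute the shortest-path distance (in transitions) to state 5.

Answer: UNREACHABLE

Working:
Layered search for 5:
  Layer 0: {0}
  Layer 1: {2}
  Layer 2: {3}
5 never appears.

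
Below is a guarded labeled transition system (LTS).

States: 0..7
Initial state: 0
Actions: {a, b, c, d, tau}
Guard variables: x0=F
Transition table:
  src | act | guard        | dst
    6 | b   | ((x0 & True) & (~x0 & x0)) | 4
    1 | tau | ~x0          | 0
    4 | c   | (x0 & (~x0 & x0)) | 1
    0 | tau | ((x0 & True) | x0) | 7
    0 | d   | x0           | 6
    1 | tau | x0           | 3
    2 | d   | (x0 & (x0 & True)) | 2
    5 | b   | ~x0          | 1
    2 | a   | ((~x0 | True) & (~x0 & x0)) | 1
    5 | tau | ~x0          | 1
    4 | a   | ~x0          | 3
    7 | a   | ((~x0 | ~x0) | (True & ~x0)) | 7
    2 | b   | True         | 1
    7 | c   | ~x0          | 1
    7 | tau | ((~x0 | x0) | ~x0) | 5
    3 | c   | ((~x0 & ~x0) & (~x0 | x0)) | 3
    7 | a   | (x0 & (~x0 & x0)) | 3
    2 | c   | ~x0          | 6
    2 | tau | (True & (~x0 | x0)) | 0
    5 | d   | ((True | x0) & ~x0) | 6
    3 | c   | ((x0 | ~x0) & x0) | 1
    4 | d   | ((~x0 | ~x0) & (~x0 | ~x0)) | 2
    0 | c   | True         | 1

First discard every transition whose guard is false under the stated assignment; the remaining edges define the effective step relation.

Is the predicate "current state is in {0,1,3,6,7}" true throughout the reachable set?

Inv-set: {0,1,3,6,7}
Reach set: {0,1}
  0: ✓
  1: ✓

Answer: INVARIANT HOLDS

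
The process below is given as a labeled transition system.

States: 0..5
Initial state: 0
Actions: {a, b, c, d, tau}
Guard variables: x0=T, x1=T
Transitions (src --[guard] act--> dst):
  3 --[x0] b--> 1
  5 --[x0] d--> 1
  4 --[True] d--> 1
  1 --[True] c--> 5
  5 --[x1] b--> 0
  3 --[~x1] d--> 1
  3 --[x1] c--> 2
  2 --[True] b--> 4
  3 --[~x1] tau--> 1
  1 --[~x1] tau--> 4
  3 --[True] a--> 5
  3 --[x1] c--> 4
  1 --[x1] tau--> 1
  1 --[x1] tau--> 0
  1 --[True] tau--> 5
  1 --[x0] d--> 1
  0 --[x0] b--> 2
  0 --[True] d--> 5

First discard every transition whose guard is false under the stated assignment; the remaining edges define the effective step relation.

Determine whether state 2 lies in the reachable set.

Answer: REACHABLE

Analysis:
Guard filter leaves 15 enabled edge(s).
L0 = {0}
L1 = {2,5}  total {0,2,5}
L2 = {1,4}  total {0,1,2,4,5}
Reach set: {0,1,2,4,5}
trace reaching 2: b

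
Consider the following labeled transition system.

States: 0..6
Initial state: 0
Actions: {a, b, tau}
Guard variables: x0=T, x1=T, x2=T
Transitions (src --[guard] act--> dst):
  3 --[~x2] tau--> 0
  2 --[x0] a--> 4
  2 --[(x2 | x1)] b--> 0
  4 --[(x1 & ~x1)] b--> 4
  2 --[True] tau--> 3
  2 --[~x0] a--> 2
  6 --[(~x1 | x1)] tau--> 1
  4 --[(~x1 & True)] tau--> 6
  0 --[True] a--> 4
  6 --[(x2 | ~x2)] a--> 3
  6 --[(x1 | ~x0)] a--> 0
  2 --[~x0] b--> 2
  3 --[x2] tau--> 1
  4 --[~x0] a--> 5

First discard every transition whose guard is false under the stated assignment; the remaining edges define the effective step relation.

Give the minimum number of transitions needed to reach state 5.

Answer: UNREACHABLE

Trace:
Layered search for 5:
  Layer 0: {0}
  Layer 1: {4}
5 never appears.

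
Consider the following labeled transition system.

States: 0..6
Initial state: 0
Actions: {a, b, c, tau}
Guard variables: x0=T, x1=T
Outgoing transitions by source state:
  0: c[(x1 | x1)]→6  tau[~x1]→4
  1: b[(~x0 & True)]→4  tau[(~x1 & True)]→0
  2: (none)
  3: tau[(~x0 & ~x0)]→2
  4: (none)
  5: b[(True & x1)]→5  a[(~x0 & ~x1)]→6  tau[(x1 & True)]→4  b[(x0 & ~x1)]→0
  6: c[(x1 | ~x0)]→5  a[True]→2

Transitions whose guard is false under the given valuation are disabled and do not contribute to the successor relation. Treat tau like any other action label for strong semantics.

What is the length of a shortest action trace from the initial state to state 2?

BFS to 2:
  depth 0: {0}
  depth 1: {6}
  depth 2: {2,5}
first hit 2 at d=2 via c·a

Answer: 2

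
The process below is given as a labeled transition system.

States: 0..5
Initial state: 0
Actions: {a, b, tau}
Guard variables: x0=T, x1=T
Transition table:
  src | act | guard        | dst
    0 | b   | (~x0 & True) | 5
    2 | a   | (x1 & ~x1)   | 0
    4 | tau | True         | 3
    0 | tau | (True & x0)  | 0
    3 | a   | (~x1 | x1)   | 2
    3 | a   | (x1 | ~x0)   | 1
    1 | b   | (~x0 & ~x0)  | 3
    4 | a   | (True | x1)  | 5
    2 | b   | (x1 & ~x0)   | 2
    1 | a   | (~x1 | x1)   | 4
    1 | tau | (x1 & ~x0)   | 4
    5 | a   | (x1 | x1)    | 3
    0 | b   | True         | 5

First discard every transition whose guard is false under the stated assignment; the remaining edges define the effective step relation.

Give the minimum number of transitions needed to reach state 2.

Layered search for 2:
  Layer 0: {0}
  Layer 1: {5}
  Layer 2: {3}
  Layer 3: {1,2}
depth(2)=3, e.g. b·a·a

Answer: 3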